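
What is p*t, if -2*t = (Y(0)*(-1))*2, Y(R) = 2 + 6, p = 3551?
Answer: 28408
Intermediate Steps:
Y(R) = 8
t = 8 (t = -8*(-1)*2/2 = -(-4)*2 = -½*(-16) = 8)
p*t = 3551*8 = 28408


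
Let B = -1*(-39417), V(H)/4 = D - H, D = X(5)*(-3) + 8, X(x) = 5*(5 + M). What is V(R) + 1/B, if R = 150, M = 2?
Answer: -38943995/39417 ≈ -988.00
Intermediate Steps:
X(x) = 35 (X(x) = 5*(5 + 2) = 5*7 = 35)
D = -97 (D = 35*(-3) + 8 = -105 + 8 = -97)
V(H) = -388 - 4*H (V(H) = 4*(-97 - H) = -388 - 4*H)
B = 39417
V(R) + 1/B = (-388 - 4*150) + 1/39417 = (-388 - 600) + 1/39417 = -988 + 1/39417 = -38943995/39417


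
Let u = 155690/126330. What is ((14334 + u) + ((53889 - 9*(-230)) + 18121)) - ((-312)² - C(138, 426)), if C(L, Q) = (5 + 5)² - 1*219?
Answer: -114300448/12633 ≈ -9047.8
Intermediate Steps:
u = 15569/12633 (u = 155690*(1/126330) = 15569/12633 ≈ 1.2324)
C(L, Q) = -119 (C(L, Q) = 10² - 219 = 100 - 219 = -119)
((14334 + u) + ((53889 - 9*(-230)) + 18121)) - ((-312)² - C(138, 426)) = ((14334 + 15569/12633) + ((53889 - 9*(-230)) + 18121)) - ((-312)² - 1*(-119)) = (181096991/12633 + ((53889 + 2070) + 18121)) - (97344 + 119) = (181096991/12633 + (55959 + 18121)) - 1*97463 = (181096991/12633 + 74080) - 97463 = 1116949631/12633 - 97463 = -114300448/12633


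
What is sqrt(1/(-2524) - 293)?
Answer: I*sqrt(466645323)/1262 ≈ 17.117*I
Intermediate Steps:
sqrt(1/(-2524) - 293) = sqrt(-1/2524 - 293) = sqrt(-739533/2524) = I*sqrt(466645323)/1262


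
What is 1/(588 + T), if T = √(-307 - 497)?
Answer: 49/28879 - I*√201/173274 ≈ 0.0016967 - 8.1821e-5*I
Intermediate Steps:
T = 2*I*√201 (T = √(-804) = 2*I*√201 ≈ 28.355*I)
1/(588 + T) = 1/(588 + 2*I*√201)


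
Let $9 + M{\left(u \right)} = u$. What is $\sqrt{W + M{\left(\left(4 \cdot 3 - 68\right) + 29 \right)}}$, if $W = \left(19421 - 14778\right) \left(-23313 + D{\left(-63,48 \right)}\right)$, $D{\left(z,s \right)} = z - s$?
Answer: $2 i \sqrt{27189417} \approx 10429.0 i$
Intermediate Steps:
$M{\left(u \right)} = -9 + u$
$W = -108757632$ ($W = \left(19421 - 14778\right) \left(-23313 - 111\right) = 4643 \left(-23313 - 111\right) = 4643 \left(-23424\right) = -108757632$)
$\sqrt{W + M{\left(\left(4 \cdot 3 - 68\right) + 29 \right)}} = \sqrt{-108757632 + \left(-9 + \left(\left(4 \cdot 3 - 68\right) + 29\right)\right)} = \sqrt{-108757632 + \left(-9 + \left(\left(12 - 68\right) + 29\right)\right)} = \sqrt{-108757632 + \left(-9 + \left(-56 + 29\right)\right)} = \sqrt{-108757632 - 36} = \sqrt{-108757668} = 2 i \sqrt{27189417}$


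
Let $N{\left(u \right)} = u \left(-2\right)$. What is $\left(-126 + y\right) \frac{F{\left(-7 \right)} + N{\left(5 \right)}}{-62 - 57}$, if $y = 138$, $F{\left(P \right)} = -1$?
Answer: $\frac{132}{119} \approx 1.1092$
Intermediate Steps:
$N{\left(u \right)} = - 2 u$
$\left(-126 + y\right) \frac{F{\left(-7 \right)} + N{\left(5 \right)}}{-62 - 57} = \left(-126 + 138\right) \frac{-1 - 10}{-62 - 57} = 12 \frac{-1 - 10}{-119} = 12 \left(\left(-11\right) \left(- \frac{1}{119}\right)\right) = 12 \cdot \frac{11}{119} = \frac{132}{119}$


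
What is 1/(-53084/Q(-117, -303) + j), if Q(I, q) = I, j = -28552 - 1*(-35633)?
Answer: 117/881561 ≈ 0.00013272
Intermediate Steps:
j = 7081 (j = -28552 + 35633 = 7081)
1/(-53084/Q(-117, -303) + j) = 1/(-53084/(-117) + 7081) = 1/(-53084*(-1/117) + 7081) = 1/(53084/117 + 7081) = 1/(881561/117) = 117/881561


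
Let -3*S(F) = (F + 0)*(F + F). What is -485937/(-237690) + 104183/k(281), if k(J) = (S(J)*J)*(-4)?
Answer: 4796122800397/2343944651240 ≈ 2.0462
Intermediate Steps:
S(F) = -2*F²/3 (S(F) = -(F + 0)*(F + F)/3 = -F*2*F/3 = -2*F²/3)
k(J) = 8*J³/3 (k(J) = ((-2*J²/3)*J)*(-4) = -2*J³/3*(-4) = 8*J³/3)
-485937/(-237690) + 104183/k(281) = -485937/(-237690) + 104183/(((8/3)*281³)) = -485937*(-1/237690) + 104183/(((8/3)*22188041)) = 53993/26410 + 104183/(177504328/3) = 53993/26410 + 104183*(3/177504328) = 53993/26410 + 312549/177504328 = 4796122800397/2343944651240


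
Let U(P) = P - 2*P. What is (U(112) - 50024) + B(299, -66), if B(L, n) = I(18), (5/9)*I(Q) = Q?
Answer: -250518/5 ≈ -50104.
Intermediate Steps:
I(Q) = 9*Q/5
U(P) = -P
B(L, n) = 162/5 (B(L, n) = (9/5)*18 = 162/5)
(U(112) - 50024) + B(299, -66) = (-1*112 - 50024) + 162/5 = (-112 - 50024) + 162/5 = -50136 + 162/5 = -250518/5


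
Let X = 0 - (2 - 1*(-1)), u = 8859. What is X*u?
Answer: -26577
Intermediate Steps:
X = -3 (X = 0 - (2 + 1) = 0 - 1*3 = 0 - 3 = -3)
X*u = -3*8859 = -26577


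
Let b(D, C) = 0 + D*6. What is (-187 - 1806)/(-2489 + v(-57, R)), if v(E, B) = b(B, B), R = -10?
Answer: 1993/2549 ≈ 0.78188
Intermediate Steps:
b(D, C) = 6*D (b(D, C) = 0 + 6*D = 6*D)
v(E, B) = 6*B
(-187 - 1806)/(-2489 + v(-57, R)) = (-187 - 1806)/(-2489 + 6*(-10)) = -1993/(-2489 - 60) = -1993/(-2549) = -1993*(-1/2549) = 1993/2549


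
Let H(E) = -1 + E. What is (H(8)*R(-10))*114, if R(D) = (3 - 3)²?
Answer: 0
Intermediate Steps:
R(D) = 0 (R(D) = 0² = 0)
(H(8)*R(-10))*114 = ((-1 + 8)*0)*114 = (7*0)*114 = 0*114 = 0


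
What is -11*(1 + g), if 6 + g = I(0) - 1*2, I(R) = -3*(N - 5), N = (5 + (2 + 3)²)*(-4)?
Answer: -4048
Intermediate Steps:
N = -120 (N = (5 + 5²)*(-4) = (5 + 25)*(-4) = 30*(-4) = -120)
I(R) = 375 (I(R) = -3*(-120 - 5) = -3*(-125) = 375)
g = 367 (g = -6 + (375 - 1*2) = -6 + (375 - 2) = -6 + 373 = 367)
-11*(1 + g) = -11*(1 + 367) = -11*368 = -4048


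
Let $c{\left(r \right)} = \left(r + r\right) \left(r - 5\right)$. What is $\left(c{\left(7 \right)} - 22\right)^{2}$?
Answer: $36$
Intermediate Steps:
$c{\left(r \right)} = 2 r \left(-5 + r\right)$
$\left(c{\left(7 \right)} - 22\right)^{2} = \left(2 \cdot 7 \left(-5 + 7\right) - 22\right)^{2} = \left(2 \cdot 7 \cdot 2 - 22\right)^{2} = \left(28 - 22\right)^{2} = 6^{2} = 36$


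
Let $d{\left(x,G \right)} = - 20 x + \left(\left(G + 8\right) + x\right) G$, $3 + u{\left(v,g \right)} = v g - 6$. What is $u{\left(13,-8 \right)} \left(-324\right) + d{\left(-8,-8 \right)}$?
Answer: $36836$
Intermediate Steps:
$u{\left(v,g \right)} = -9 + g v$ ($u{\left(v,g \right)} = -3 + \left(v g - 6\right) = -3 + \left(g v - 6\right) = -3 + \left(-6 + g v\right) = -9 + g v$)
$d{\left(x,G \right)} = - 20 x + G \left(8 + G + x\right)$ ($d{\left(x,G \right)} = - 20 x + \left(\left(8 + G\right) + x\right) G = - 20 x + \left(8 + G + x\right) G = - 20 x + G \left(8 + G + x\right)$)
$u{\left(13,-8 \right)} \left(-324\right) + d{\left(-8,-8 \right)} = \left(-9 - 104\right) \left(-324\right) + \left(\left(-8\right)^{2} - -160 + 8 \left(-8\right) - -64\right) = \left(-9 - 104\right) \left(-324\right) + \left(64 + 160 - 64 + 64\right) = \left(-113\right) \left(-324\right) + 224 = 36612 + 224 = 36836$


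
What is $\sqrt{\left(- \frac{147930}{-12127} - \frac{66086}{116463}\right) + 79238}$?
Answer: $\frac{\sqrt{158081100152614696085106}}{1412346801} \approx 281.51$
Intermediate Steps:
$\sqrt{\left(- \frac{147930}{-12127} - \frac{66086}{116463}\right) + 79238} = \sqrt{\left(\left(-147930\right) \left(- \frac{1}{12127}\right) - \frac{66086}{116463}\right) + 79238} = \sqrt{\left(\frac{147930}{12127} - \frac{66086}{116463}\right) + 79238} = \sqrt{\frac{16426946668}{1412346801} + 79238} = \sqrt{\frac{111927962764306}{1412346801}} = \frac{\sqrt{158081100152614696085106}}{1412346801}$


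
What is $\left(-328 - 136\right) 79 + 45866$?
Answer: $9210$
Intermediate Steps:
$\left(-328 - 136\right) 79 + 45866 = \left(-464\right) 79 + 45866 = -36656 + 45866 = 9210$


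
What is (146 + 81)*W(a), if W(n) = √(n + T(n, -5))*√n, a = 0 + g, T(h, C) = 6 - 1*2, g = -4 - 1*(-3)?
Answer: 227*I*√3 ≈ 393.18*I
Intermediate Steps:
g = -1 (g = -4 + 3 = -1)
T(h, C) = 4 (T(h, C) = 6 - 2 = 4)
a = -1 (a = 0 - 1 = -1)
W(n) = √n*√(4 + n) (W(n) = √(n + 4)*√n = √(4 + n)*√n = √n*√(4 + n))
(146 + 81)*W(a) = (146 + 81)*(√(-1)*√(4 - 1)) = 227*(I*√3) = 227*I*√3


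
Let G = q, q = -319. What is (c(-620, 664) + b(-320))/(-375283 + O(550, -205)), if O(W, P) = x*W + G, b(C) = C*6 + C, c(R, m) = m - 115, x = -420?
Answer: 1691/606602 ≈ 0.0027877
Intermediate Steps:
c(R, m) = -115 + m
b(C) = 7*C (b(C) = 6*C + C = 7*C)
G = -319
O(W, P) = -319 - 420*W (O(W, P) = -420*W - 319 = -319 - 420*W)
(c(-620, 664) + b(-320))/(-375283 + O(550, -205)) = ((-115 + 664) + 7*(-320))/(-375283 + (-319 - 420*550)) = (549 - 2240)/(-375283 + (-319 - 231000)) = -1691/(-375283 - 231319) = -1691/(-606602) = -1691*(-1/606602) = 1691/606602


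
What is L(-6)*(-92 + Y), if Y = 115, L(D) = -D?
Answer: 138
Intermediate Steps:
L(-6)*(-92 + Y) = (-1*(-6))*(-92 + 115) = 6*23 = 138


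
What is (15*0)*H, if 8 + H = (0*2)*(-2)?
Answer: 0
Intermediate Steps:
H = -8 (H = -8 + (0*2)*(-2) = -8 + 0*(-2) = -8 + 0 = -8)
(15*0)*H = (15*0)*(-8) = 0*(-8) = 0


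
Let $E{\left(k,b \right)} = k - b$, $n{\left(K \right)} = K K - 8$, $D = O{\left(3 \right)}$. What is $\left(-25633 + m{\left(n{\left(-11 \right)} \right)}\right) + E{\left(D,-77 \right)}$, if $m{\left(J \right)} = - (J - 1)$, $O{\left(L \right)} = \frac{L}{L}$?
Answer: $-25667$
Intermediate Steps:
$O{\left(L \right)} = 1$
$D = 1$
$n{\left(K \right)} = -8 + K^{2}$ ($n{\left(K \right)} = K^{2} - 8 = -8 + K^{2}$)
$m{\left(J \right)} = 1 - J$ ($m{\left(J \right)} = - (-1 + J) = 1 - J$)
$\left(-25633 + m{\left(n{\left(-11 \right)} \right)}\right) + E{\left(D,-77 \right)} = \left(-25633 + \left(1 - \left(-8 + \left(-11\right)^{2}\right)\right)\right) + \left(1 - -77\right) = \left(-25633 + \left(1 - \left(-8 + 121\right)\right)\right) + \left(1 + 77\right) = \left(-25633 + \left(1 - 113\right)\right) + 78 = \left(-25633 - 112\right) + 78 = -25745 + 78 = -25667$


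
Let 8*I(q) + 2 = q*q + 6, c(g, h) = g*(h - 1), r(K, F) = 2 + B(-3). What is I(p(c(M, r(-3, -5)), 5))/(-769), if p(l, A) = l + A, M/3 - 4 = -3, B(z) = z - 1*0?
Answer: -5/6152 ≈ -0.00081274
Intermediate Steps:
B(z) = z (B(z) = z + 0 = z)
r(K, F) = -1 (r(K, F) = 2 - 3 = -1)
M = 3 (M = 12 + 3*(-3) = 12 - 9 = 3)
c(g, h) = g*(-1 + h)
p(l, A) = A + l
I(q) = ½ + q²/8 (I(q) = -¼ + (q*q + 6)/8 = -¼ + (q² + 6)/8 = -¼ + (6 + q²)/8 = -¼ + (¾ + q²/8) = ½ + q²/8)
I(p(c(M, r(-3, -5)), 5))/(-769) = (½ + (5 + 3*(-1 - 1))²/8)/(-769) = (½ + (5 + 3*(-2))²/8)*(-1/769) = (½ + (5 - 6)²/8)*(-1/769) = (½ + (⅛)*(-1)²)*(-1/769) = (½ + (⅛)*1)*(-1/769) = (½ + ⅛)*(-1/769) = (5/8)*(-1/769) = -5/6152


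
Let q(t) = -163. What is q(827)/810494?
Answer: -163/810494 ≈ -0.00020111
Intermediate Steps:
q(827)/810494 = -163/810494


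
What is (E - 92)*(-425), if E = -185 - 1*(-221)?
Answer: 23800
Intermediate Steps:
E = 36 (E = -185 + 221 = 36)
(E - 92)*(-425) = (36 - 92)*(-425) = -56*(-425) = 23800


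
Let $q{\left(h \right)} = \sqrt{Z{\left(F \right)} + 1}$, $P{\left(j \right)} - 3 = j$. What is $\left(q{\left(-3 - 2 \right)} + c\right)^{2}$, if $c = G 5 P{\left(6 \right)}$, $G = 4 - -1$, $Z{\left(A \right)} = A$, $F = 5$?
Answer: $\left(225 + \sqrt{6}\right)^{2} \approx 51733.0$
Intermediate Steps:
$P{\left(j \right)} = 3 + j$
$G = 5$ ($G = 4 + 1 = 5$)
$q{\left(h \right)} = \sqrt{6}$ ($q{\left(h \right)} = \sqrt{5 + 1} = \sqrt{6}$)
$c = 225$ ($c = 5 \cdot 5 \left(3 + 6\right) = 25 \cdot 9 = 225$)
$\left(q{\left(-3 - 2 \right)} + c\right)^{2} = \left(\sqrt{6} + 225\right)^{2} = \left(225 + \sqrt{6}\right)^{2}$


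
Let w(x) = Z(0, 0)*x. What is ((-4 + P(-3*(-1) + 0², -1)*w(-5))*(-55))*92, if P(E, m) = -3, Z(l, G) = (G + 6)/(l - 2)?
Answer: 247940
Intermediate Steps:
Z(l, G) = (6 + G)/(-2 + l)
w(x) = -3*x (w(x) = ((6 + 0)/(-2 + 0))*x = (6/(-2))*x = (-½*6)*x = -3*x)
((-4 + P(-3*(-1) + 0², -1)*w(-5))*(-55))*92 = ((-4 - (-9)*(-5))*(-55))*92 = ((-4 - 3*15)*(-55))*92 = ((-4 - 45)*(-55))*92 = -49*(-55)*92 = 2695*92 = 247940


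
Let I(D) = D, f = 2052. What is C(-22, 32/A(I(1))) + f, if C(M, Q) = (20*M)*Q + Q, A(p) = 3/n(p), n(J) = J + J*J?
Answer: -21940/3 ≈ -7313.3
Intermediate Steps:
n(J) = J + J²
A(p) = 3/(p*(1 + p)) (A(p) = 3/((p*(1 + p))) = 3*(1/(p*(1 + p))) = 3/(p*(1 + p)))
C(M, Q) = Q + 20*M*Q (C(M, Q) = 20*M*Q + Q = Q + 20*M*Q)
C(-22, 32/A(I(1))) + f = (32/((3/(1*(1 + 1)))))*(1 + 20*(-22)) + 2052 = (32/((3*1/2)))*(1 - 440) + 2052 = (32/((3*1*(½))))*(-439) + 2052 = (32/(3/2))*(-439) + 2052 = (32*(⅔))*(-439) + 2052 = (64/3)*(-439) + 2052 = -28096/3 + 2052 = -21940/3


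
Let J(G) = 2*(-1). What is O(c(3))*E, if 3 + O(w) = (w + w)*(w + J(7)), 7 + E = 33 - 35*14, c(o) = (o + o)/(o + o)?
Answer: 2320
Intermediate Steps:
c(o) = 1 (c(o) = (2*o)/((2*o)) = (2*o)*(1/(2*o)) = 1)
J(G) = -2
E = -464 (E = -7 + (33 - 35*14) = -7 + (33 - 490) = -7 - 457 = -464)
O(w) = -3 + 2*w*(-2 + w) (O(w) = -3 + (w + w)*(w - 2) = -3 + (2*w)*(-2 + w) = -3 + 2*w*(-2 + w))
O(c(3))*E = (-3 - 4*1 + 2*1²)*(-464) = (-3 - 4 + 2*1)*(-464) = (-3 - 4 + 2)*(-464) = -5*(-464) = 2320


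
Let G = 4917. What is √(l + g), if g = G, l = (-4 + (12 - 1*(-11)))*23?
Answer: √5354 ≈ 73.171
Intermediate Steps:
l = 437 (l = (-4 + (12 + 11))*23 = (-4 + 23)*23 = 19*23 = 437)
g = 4917
√(l + g) = √(437 + 4917) = √5354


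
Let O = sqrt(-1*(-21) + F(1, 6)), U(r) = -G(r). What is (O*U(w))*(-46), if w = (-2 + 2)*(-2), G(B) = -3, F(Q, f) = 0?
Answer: -138*sqrt(21) ≈ -632.40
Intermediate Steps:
w = 0 (w = 0*(-2) = 0)
U(r) = 3 (U(r) = -1*(-3) = 3)
O = sqrt(21) (O = sqrt(-1*(-21) + 0) = sqrt(21 + 0) = sqrt(21) ≈ 4.5826)
(O*U(w))*(-46) = (sqrt(21)*3)*(-46) = (3*sqrt(21))*(-46) = -138*sqrt(21)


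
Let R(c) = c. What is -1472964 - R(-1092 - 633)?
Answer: -1471239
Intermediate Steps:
-1472964 - R(-1092 - 633) = -1472964 - (-1092 - 633) = -1472964 - 1*(-1725) = -1472964 + 1725 = -1471239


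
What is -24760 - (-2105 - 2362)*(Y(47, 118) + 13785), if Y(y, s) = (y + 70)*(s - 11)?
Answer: 117475208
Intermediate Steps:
Y(y, s) = (-11 + s)*(70 + y) (Y(y, s) = (70 + y)*(-11 + s) = (-11 + s)*(70 + y))
-24760 - (-2105 - 2362)*(Y(47, 118) + 13785) = -24760 - (-2105 - 2362)*((-770 - 11*47 + 70*118 + 118*47) + 13785) = -24760 - (-4467)*((-770 - 517 + 8260 + 5546) + 13785) = -24760 - (-4467)*(12519 + 13785) = -24760 - (-4467)*26304 = -24760 - 1*(-117499968) = -24760 + 117499968 = 117475208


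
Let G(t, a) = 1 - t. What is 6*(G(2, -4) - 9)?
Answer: -60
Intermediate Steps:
6*(G(2, -4) - 9) = 6*((1 - 1*2) - 9) = 6*((1 - 2) - 9) = 6*(-1 - 9) = 6*(-10) = -60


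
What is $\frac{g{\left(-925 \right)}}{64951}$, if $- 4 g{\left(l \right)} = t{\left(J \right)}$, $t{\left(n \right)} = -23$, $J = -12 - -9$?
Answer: $\frac{23}{259804} \approx 8.8528 \cdot 10^{-5}$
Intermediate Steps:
$J = -3$ ($J = -12 + 9 = -3$)
$g{\left(l \right)} = \frac{23}{4}$ ($g{\left(l \right)} = \left(- \frac{1}{4}\right) \left(-23\right) = \frac{23}{4}$)
$\frac{g{\left(-925 \right)}}{64951} = \frac{23}{4 \cdot 64951} = \frac{23}{4} \cdot \frac{1}{64951} = \frac{23}{259804}$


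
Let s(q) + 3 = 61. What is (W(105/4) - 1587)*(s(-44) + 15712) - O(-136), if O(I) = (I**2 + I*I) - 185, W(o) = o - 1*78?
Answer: -51759789/2 ≈ -2.5880e+7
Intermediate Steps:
s(q) = 58 (s(q) = -3 + 61 = 58)
W(o) = -78 + o (W(o) = o - 78 = -78 + o)
O(I) = -185 + 2*I**2 (O(I) = (I**2 + I**2) - 185 = 2*I**2 - 185 = -185 + 2*I**2)
(W(105/4) - 1587)*(s(-44) + 15712) - O(-136) = ((-78 + 105/4) - 1587)*(58 + 15712) - (-185 + 2*(-136)**2) = ((-78 + 105*(1/4)) - 1587)*15770 - (-185 + 2*18496) = ((-78 + 105/4) - 1587)*15770 - (-185 + 36992) = (-207/4 - 1587)*15770 - 1*36807 = -6555/4*15770 - 36807 = -51686175/2 - 36807 = -51759789/2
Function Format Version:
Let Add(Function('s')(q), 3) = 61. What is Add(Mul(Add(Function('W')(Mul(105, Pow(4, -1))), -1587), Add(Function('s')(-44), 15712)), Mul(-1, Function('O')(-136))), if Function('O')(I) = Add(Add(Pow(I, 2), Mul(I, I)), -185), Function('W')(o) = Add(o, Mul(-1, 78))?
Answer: Rational(-51759789, 2) ≈ -2.5880e+7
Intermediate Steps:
Function('s')(q) = 58 (Function('s')(q) = Add(-3, 61) = 58)
Function('W')(o) = Add(-78, o) (Function('W')(o) = Add(o, -78) = Add(-78, o))
Function('O')(I) = Add(-185, Mul(2, Pow(I, 2))) (Function('O')(I) = Add(Add(Pow(I, 2), Pow(I, 2)), -185) = Add(Mul(2, Pow(I, 2)), -185) = Add(-185, Mul(2, Pow(I, 2))))
Add(Mul(Add(Function('W')(Mul(105, Pow(4, -1))), -1587), Add(Function('s')(-44), 15712)), Mul(-1, Function('O')(-136))) = Add(Mul(Add(Add(-78, Mul(105, Pow(4, -1))), -1587), Add(58, 15712)), Mul(-1, Add(-185, Mul(2, Pow(-136, 2))))) = Add(Mul(Add(Add(-78, Mul(105, Rational(1, 4))), -1587), 15770), Mul(-1, Add(-185, Mul(2, 18496)))) = Add(Mul(Add(Add(-78, Rational(105, 4)), -1587), 15770), Mul(-1, Add(-185, 36992))) = Add(Mul(Add(Rational(-207, 4), -1587), 15770), Mul(-1, 36807)) = Add(Mul(Rational(-6555, 4), 15770), -36807) = Add(Rational(-51686175, 2), -36807) = Rational(-51759789, 2)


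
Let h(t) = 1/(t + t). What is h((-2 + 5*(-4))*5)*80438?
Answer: -40219/110 ≈ -365.63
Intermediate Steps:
h(t) = 1/(2*t)
h((-2 + 5*(-4))*5)*80438 = (1/(2*(((-2 + 5*(-4))*5))))*80438 = (1/(2*(((-2 - 20)*5))))*80438 = (1/(2*((-22*5))))*80438 = ((½)/(-110))*80438 = ((½)*(-1/110))*80438 = -1/220*80438 = -40219/110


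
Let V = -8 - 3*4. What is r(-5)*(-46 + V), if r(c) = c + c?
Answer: 660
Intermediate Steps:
r(c) = 2*c
V = -20 (V = -8 - 12 = -20)
r(-5)*(-46 + V) = (2*(-5))*(-46 - 20) = -10*(-66) = 660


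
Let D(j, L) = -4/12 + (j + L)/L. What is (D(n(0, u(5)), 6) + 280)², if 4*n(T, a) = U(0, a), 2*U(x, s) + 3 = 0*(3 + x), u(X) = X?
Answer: 181413961/2304 ≈ 78739.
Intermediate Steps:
U(x, s) = -3/2 (U(x, s) = -3/2 + (0*(3 + x))/2 = -3/2 + (½)*0 = -3/2 + 0 = -3/2)
n(T, a) = -3/8 (n(T, a) = (¼)*(-3/2) = -3/8)
D(j, L) = -⅓ + (L + j)/L (D(j, L) = -4*1/12 + (L + j)/L = -⅓ + (L + j)/L)
(D(n(0, u(5)), 6) + 280)² = ((⅔ - 3/8/6) + 280)² = ((⅔ - 3/8*⅙) + 280)² = ((⅔ - 1/16) + 280)² = (29/48 + 280)² = (13469/48)² = 181413961/2304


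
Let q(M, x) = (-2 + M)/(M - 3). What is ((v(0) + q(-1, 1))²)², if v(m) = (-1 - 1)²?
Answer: 130321/256 ≈ 509.07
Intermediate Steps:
v(m) = 4 (v(m) = (-2)² = 4)
q(M, x) = (-2 + M)/(-3 + M)
((v(0) + q(-1, 1))²)² = ((4 + (-2 - 1)/(-3 - 1))²)² = ((4 - 3/(-4))²)² = ((4 - ¼*(-3))²)² = ((4 + ¾)²)² = ((19/4)²)² = (361/16)² = 130321/256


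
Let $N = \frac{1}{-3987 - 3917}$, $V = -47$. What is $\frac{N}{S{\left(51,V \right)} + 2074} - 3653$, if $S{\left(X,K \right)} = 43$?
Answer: $- \frac{61124801505}{16732768} \approx -3653.0$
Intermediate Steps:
$N = - \frac{1}{7904}$ ($N = \frac{1}{-7904} = - \frac{1}{7904} \approx -0.00012652$)
$\frac{N}{S{\left(51,V \right)} + 2074} - 3653 = - \frac{1}{7904 \left(43 + 2074\right)} - 3653 = - \frac{1}{7904 \cdot 2117} - 3653 = \left(- \frac{1}{7904}\right) \frac{1}{2117} - 3653 = - \frac{1}{16732768} - 3653 = - \frac{61124801505}{16732768}$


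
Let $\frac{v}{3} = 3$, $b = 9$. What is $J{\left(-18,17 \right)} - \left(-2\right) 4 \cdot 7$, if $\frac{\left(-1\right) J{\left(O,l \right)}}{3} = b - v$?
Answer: $56$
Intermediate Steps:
$v = 9$ ($v = 3 \cdot 3 = 9$)
$J{\left(O,l \right)} = 0$ ($J{\left(O,l \right)} = - 3 \left(9 - 9\right) = \left(-3\right) 0 = 0$)
$J{\left(-18,17 \right)} - \left(-2\right) 4 \cdot 7 = 0 - \left(-2\right) 4 \cdot 7 = 0 - \left(-8\right) 7 = 0 - -56 = 0 + 56 = 56$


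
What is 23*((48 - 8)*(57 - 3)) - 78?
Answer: 49602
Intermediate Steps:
23*((48 - 8)*(57 - 3)) - 78 = 23*(40*54) - 78 = 23*2160 - 78 = 49680 - 78 = 49602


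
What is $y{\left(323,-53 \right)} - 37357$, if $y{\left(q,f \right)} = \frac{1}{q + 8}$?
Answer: $- \frac{12365166}{331} \approx -37357.0$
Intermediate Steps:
$y{\left(q,f \right)} = \frac{1}{8 + q}$
$y{\left(323,-53 \right)} - 37357 = \frac{1}{8 + 323} - 37357 = \frac{1}{331} - 37357 = - \frac{12365166}{331}$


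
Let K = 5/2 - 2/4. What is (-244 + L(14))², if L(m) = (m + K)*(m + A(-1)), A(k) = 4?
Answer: 1936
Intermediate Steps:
K = 2 (K = 5*(½) - 2*¼ = 5/2 - ½ = 2)
L(m) = (2 + m)*(4 + m) (L(m) = (m + 2)*(m + 4) = (2 + m)*(4 + m))
(-244 + L(14))² = (-244 + (8 + 14² + 6*14))² = (-244 + (8 + 196 + 84))² = (-244 + 288)² = 44² = 1936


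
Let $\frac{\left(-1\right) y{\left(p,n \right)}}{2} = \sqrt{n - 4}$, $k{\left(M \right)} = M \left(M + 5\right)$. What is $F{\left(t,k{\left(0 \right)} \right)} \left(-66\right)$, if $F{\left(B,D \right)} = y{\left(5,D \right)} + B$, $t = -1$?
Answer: $66 + 264 i \approx 66.0 + 264.0 i$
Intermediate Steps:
$k{\left(M \right)} = M \left(5 + M\right)$
$y{\left(p,n \right)} = - 2 \sqrt{-4 + n}$ ($y{\left(p,n \right)} = - 2 \sqrt{n - 4} = - 2 \sqrt{-4 + n}$)
$F{\left(B,D \right)} = B - 2 \sqrt{-4 + D}$ ($F{\left(B,D \right)} = - 2 \sqrt{-4 + D} + B = B - 2 \sqrt{-4 + D}$)
$F{\left(t,k{\left(0 \right)} \right)} \left(-66\right) = \left(-1 - 2 \sqrt{-4 + 0 \left(5 + 0\right)}\right) \left(-66\right) = \left(-1 - 2 \sqrt{-4 + 0 \cdot 5}\right) \left(-66\right) = \left(-1 - 2 \sqrt{-4 + 0}\right) \left(-66\right) = \left(-1 - 2 \sqrt{-4}\right) \left(-66\right) = \left(-1 - 2 \cdot 2 i\right) \left(-66\right) = \left(-1 - 4 i\right) \left(-66\right) = 66 + 264 i$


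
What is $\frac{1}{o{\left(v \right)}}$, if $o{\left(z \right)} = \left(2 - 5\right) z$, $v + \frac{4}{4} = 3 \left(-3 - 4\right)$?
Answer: $\frac{1}{66} \approx 0.015152$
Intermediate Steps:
$v = -22$ ($v = -1 + 3 \left(-3 - 4\right) = -1 + 3 \left(-7\right) = -1 - 21 = -22$)
$o{\left(z \right)} = - 3 z$
$\frac{1}{o{\left(v \right)}} = \frac{1}{\left(-3\right) \left(-22\right)} = \frac{1}{66}$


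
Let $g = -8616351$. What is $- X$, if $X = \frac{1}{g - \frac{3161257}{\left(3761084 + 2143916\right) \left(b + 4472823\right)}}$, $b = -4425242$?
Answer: $\frac{280965805000}{2420899994880716257} \approx 1.1606 \cdot 10^{-7}$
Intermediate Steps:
$X = - \frac{280965805000}{2420899994880716257}$ ($X = \frac{1}{-8616351 - \frac{3161257}{\left(3761084 + 2143916\right) \left(-4425242 + 4472823\right)}} = \frac{1}{-8616351 - \frac{3161257}{5905000 \cdot 47581}} = \frac{1}{-8616351 - \frac{3161257}{280965805000}} = \frac{1}{- \frac{2420899994880716257}{280965805000}} = - \frac{280965805000}{2420899994880716257} \approx -1.1606 \cdot 10^{-7}$)
$- X = \left(-1\right) \left(- \frac{280965805000}{2420899994880716257}\right) = \frac{280965805000}{2420899994880716257}$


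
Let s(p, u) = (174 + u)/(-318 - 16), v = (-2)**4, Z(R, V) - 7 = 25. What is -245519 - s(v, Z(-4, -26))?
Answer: -41001570/167 ≈ -2.4552e+5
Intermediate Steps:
Z(R, V) = 32 (Z(R, V) = 7 + 25 = 32)
v = 16
s(p, u) = -87/167 - u/334 (s(p, u) = (174 + u)/(-334) = (174 + u)*(-1/334) = -87/167 - u/334)
-245519 - s(v, Z(-4, -26)) = -245519 - (-87/167 - 1/334*32) = -245519 - (-87/167 - 16/167) = -245519 - 1*(-103/167) = -245519 + 103/167 = -41001570/167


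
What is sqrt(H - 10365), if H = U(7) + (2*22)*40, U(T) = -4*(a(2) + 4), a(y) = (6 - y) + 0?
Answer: I*sqrt(8637) ≈ 92.935*I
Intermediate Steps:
a(y) = 6 - y
U(T) = -32 (U(T) = -4*((6 - 1*2) + 4) = -4*((6 - 2) + 4) = -4*(4 + 4) = -4*8 = -32)
H = 1728 (H = -32 + (2*22)*40 = -32 + 44*40 = -32 + 1760 = 1728)
sqrt(H - 10365) = sqrt(1728 - 10365) = sqrt(-8637) = I*sqrt(8637)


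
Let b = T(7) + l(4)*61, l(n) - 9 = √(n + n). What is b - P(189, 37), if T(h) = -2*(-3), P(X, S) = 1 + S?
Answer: 517 + 122*√2 ≈ 689.53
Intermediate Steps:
T(h) = 6
l(n) = 9 + √2*√n (l(n) = 9 + √(n + n) = 9 + √(2*n) = 9 + √2*√n)
b = 555 + 122*√2 (b = 6 + (9 + √2*√4)*61 = 6 + (9 + √2*2)*61 = 6 + (9 + 2*√2)*61 = 6 + (549 + 122*√2) = 555 + 122*√2 ≈ 727.53)
b - P(189, 37) = (555 + 122*√2) - (1 + 37) = (555 + 122*√2) - 1*38 = (555 + 122*√2) - 38 = 517 + 122*√2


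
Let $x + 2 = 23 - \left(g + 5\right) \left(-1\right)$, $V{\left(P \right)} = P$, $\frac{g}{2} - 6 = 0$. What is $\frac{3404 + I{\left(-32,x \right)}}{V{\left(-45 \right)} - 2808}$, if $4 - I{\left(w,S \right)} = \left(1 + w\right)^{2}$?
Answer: $- \frac{2447}{2853} \approx -0.85769$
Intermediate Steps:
$g = 12$ ($g = 12 + 2 \cdot 0 = 12 + 0 = 12$)
$x = 38$ ($x = -2 + \left(23 - \left(12 + 5\right) \left(-1\right)\right) = -2 + \left(23 - 17 \left(-1\right)\right) = -2 + \left(23 - -17\right) = -2 + \left(23 + 17\right) = -2 + 40 = 38$)
$I{\left(w,S \right)} = 4 - \left(1 + w\right)^{2}$
$\frac{3404 + I{\left(-32,x \right)}}{V{\left(-45 \right)} - 2808} = \frac{3404 + \left(4 - \left(1 - 32\right)^{2}\right)}{-45 - 2808} = \frac{3404 + \left(4 - \left(-31\right)^{2}\right)}{-2853} = \left(3404 + \left(4 - 961\right)\right) \left(- \frac{1}{2853}\right) = \left(3404 - 957\right) \left(- \frac{1}{2853}\right) = 2447 \left(- \frac{1}{2853}\right) = - \frac{2447}{2853}$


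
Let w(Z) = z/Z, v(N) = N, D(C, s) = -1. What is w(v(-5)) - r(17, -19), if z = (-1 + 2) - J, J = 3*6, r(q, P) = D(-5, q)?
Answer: 22/5 ≈ 4.4000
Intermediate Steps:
r(q, P) = -1
J = 18
z = -17 (z = (-1 + 2) - 1*18 = 1 - 18 = -17)
w(Z) = -17/Z
w(v(-5)) - r(17, -19) = -17/(-5) - 1*(-1) = -17*(-⅕) + 1 = 17/5 + 1 = 22/5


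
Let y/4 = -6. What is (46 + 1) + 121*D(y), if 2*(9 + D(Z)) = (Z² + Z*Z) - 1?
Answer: 137187/2 ≈ 68594.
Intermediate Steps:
y = -24 (y = 4*(-6) = -24)
D(Z) = -19/2 + Z² (D(Z) = -9 + ((Z² + Z*Z) - 1)/2 = -9 + ((Z² + Z²) - 1)/2 = -9 + (2*Z² - 1)/2 = -9 + (-1 + 2*Z²)/2 = -9 + (-½ + Z²) = -19/2 + Z²)
(46 + 1) + 121*D(y) = (46 + 1) + 121*(-19/2 + (-24)²) = 47 + 121*(-19/2 + 576) = 47 + 121*(1133/2) = 47 + 137093/2 = 137187/2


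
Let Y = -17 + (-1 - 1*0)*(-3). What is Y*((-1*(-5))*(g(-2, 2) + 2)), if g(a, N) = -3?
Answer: 70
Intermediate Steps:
Y = -14 (Y = -17 + (-1 + 0)*(-3) = -17 - 1*(-3) = -17 + 3 = -14)
Y*((-1*(-5))*(g(-2, 2) + 2)) = -14*(-1*(-5))*(-3 + 2) = -70*(-1) = -14*(-5) = 70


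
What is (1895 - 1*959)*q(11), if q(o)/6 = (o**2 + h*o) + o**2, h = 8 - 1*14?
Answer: 988416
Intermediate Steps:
h = -6 (h = 8 - 14 = -6)
q(o) = -36*o + 12*o**2 (q(o) = 6*((o**2 - 6*o) + o**2) = 6*(-6*o + 2*o**2) = -36*o + 12*o**2)
(1895 - 1*959)*q(11) = (1895 - 1*959)*(12*11*(-3 + 11)) = (1895 - 959)*(12*11*8) = 936*1056 = 988416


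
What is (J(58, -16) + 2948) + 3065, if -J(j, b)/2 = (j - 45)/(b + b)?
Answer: 96221/16 ≈ 6013.8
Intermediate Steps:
J(j, b) = -(-45 + j)/b (J(j, b) = -2*(j - 45)/(b + b) = -2*(-45 + j)/(2*b) = -2*(-45 + j)*1/(2*b) = -(-45 + j)/b)
(J(58, -16) + 2948) + 3065 = ((45 - 1*58)/(-16) + 2948) + 3065 = (-(45 - 58)/16 + 2948) + 3065 = (-1/16*(-13) + 2948) + 3065 = (13/16 + 2948) + 3065 = 47181/16 + 3065 = 96221/16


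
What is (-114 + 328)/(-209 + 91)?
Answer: -107/59 ≈ -1.8136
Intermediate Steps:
(-114 + 328)/(-209 + 91) = 214/(-118) = 214*(-1/118) = -107/59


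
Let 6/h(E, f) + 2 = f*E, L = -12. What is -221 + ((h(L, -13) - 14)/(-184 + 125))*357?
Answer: -88604/649 ≈ -136.52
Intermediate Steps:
h(E, f) = 6/(-2 + E*f) (h(E, f) = 6/(-2 + f*E) = 6/(-2 + E*f))
-221 + ((h(L, -13) - 14)/(-184 + 125))*357 = -221 + ((6/(-2 - 12*(-13)) - 14)/(-184 + 125))*357 = -221 + ((6/(-2 + 156) - 14)/(-59))*357 = -221 + ((6/154 - 14)*(-1/59))*357 = -221 + ((6*(1/154) - 14)*(-1/59))*357 = -221 + ((3/77 - 14)*(-1/59))*357 = -221 - 1075/77*(-1/59)*357 = -221 + (1075/4543)*357 = -221 + 54825/649 = -88604/649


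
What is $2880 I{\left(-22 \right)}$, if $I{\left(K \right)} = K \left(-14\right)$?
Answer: $887040$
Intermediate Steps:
$I{\left(K \right)} = - 14 K$
$2880 I{\left(-22 \right)} = 2880 \left(\left(-14\right) \left(-22\right)\right) = 2880 \cdot 308 = 887040$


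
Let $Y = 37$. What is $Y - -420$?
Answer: $457$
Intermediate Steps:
$Y - -420 = 37 - -420 = 37 + 420 = 457$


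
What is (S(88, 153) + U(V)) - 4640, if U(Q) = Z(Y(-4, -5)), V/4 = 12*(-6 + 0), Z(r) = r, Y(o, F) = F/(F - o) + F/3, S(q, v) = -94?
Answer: -14192/3 ≈ -4730.7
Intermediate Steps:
Y(o, F) = F/3 + F/(F - o) (Y(o, F) = F/(F - o) + F*(1/3) = F/(F - o) + F/3 = F/3 + F/(F - o))
V = -288 (V = 4*(12*(-6 + 0)) = 4*(12*(-6)) = 4*(-72) = -288)
U(Q) = 10/3 (U(Q) = (1/3)*(-5)*(3 - 5 - 1*(-4))/(-5 - 1*(-4)) = (1/3)*(-5)*(3 - 5 + 4)/(-5 + 4) = (1/3)*(-5)*2/(-1) = (1/3)*(-5)*(-1)*2 = 10/3)
(S(88, 153) + U(V)) - 4640 = (-94 + 10/3) - 4640 = -272/3 - 4640 = -14192/3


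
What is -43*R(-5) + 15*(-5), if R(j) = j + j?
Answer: 355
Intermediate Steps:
R(j) = 2*j
-43*R(-5) + 15*(-5) = -86*(-5) + 15*(-5) = -43*(-10) - 75 = 430 - 75 = 355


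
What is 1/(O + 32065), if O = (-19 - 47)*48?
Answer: 1/28897 ≈ 3.4606e-5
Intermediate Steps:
O = -3168 (O = -66*48 = -3168)
1/(O + 32065) = 1/(-3168 + 32065) = 1/28897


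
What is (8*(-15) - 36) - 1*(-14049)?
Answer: 13893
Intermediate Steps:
(8*(-15) - 36) - 1*(-14049) = (-120 - 36) + 14049 = -156 + 14049 = 13893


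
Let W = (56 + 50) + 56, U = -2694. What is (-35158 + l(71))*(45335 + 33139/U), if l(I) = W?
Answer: -2136494443798/1347 ≈ -1.5861e+9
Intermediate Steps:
W = 162 (W = 106 + 56 = 162)
l(I) = 162
(-35158 + l(71))*(45335 + 33139/U) = (-35158 + 162)*(45335 + 33139/(-2694)) = -34996*(45335 + 33139*(-1/2694)) = -34996*(45335 - 33139/2694) = -34996*122099351/2694 = -2136494443798/1347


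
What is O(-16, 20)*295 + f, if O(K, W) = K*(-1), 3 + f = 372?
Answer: 5089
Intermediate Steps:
f = 369 (f = -3 + 372 = 369)
O(K, W) = -K
O(-16, 20)*295 + f = -1*(-16)*295 + 369 = 16*295 + 369 = 4720 + 369 = 5089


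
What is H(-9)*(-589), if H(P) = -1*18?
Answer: 10602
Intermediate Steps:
H(P) = -18
H(-9)*(-589) = -18*(-589) = 10602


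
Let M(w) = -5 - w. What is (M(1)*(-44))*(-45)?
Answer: -11880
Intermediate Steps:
(M(1)*(-44))*(-45) = ((-5 - 1*1)*(-44))*(-45) = ((-5 - 1)*(-44))*(-45) = -6*(-44)*(-45) = 264*(-45) = -11880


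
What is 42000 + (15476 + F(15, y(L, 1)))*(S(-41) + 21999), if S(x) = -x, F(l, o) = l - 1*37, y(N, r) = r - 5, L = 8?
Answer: 340648160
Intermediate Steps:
y(N, r) = -5 + r
F(l, o) = -37 + l (F(l, o) = l - 37 = -37 + l)
42000 + (15476 + F(15, y(L, 1)))*(S(-41) + 21999) = 42000 + (15476 + (-37 + 15))*(-1*(-41) + 21999) = 42000 + (15476 - 22)*(41 + 21999) = 42000 + 15454*22040 = 42000 + 340606160 = 340648160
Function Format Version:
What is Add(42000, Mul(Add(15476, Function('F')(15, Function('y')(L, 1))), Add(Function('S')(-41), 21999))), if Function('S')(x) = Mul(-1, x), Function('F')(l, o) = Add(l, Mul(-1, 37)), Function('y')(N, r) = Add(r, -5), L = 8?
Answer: 340648160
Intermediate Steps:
Function('y')(N, r) = Add(-5, r)
Function('F')(l, o) = Add(-37, l) (Function('F')(l, o) = Add(l, -37) = Add(-37, l))
Add(42000, Mul(Add(15476, Function('F')(15, Function('y')(L, 1))), Add(Function('S')(-41), 21999))) = Add(42000, Mul(Add(15476, Add(-37, 15)), Add(Mul(-1, -41), 21999))) = Add(42000, Mul(Add(15476, -22), Add(41, 21999))) = Add(42000, Mul(15454, 22040)) = Add(42000, 340606160) = 340648160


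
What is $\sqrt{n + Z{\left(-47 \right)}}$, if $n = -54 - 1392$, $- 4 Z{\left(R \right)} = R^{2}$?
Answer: $\frac{i \sqrt{7993}}{2} \approx 44.702 i$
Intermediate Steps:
$Z{\left(R \right)} = - \frac{R^{2}}{4}$
$n = -1446$ ($n = -54 - 1392 = -1446$)
$\sqrt{n + Z{\left(-47 \right)}} = \sqrt{-1446 - \frac{\left(-47\right)^{2}}{4}} = \sqrt{-1446 - \frac{2209}{4}} = \sqrt{- \frac{7993}{4}} = \frac{i \sqrt{7993}}{2}$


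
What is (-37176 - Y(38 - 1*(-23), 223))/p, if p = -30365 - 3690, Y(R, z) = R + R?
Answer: 37298/34055 ≈ 1.0952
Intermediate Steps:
Y(R, z) = 2*R
p = -34055
(-37176 - Y(38 - 1*(-23), 223))/p = (-37176 - 2*(38 - 1*(-23)))/(-34055) = (-37176 - 2*(38 + 23))*(-1/34055) = (-37176 - 2*61)*(-1/34055) = (-37176 - 1*122)*(-1/34055) = (-37176 - 122)*(-1/34055) = -37298*(-1/34055) = 37298/34055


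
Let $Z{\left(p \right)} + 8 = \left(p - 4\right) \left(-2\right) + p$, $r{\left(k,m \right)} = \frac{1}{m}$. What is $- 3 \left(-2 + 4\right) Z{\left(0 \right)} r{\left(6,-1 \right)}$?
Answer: $0$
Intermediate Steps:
$Z{\left(p \right)} = - p$ ($Z{\left(p \right)} = -8 + \left(\left(p - 4\right) \left(-2\right) + p\right) = -8 + \left(\left(-4 + p\right) \left(-2\right) + p\right) = -8 + \left(\left(8 - 2 p\right) + p\right) = -8 - \left(-8 + p\right) = - p$)
$- 3 \left(-2 + 4\right) Z{\left(0 \right)} r{\left(6,-1 \right)} = \frac{- 3 \left(-2 + 4\right) \left(\left(-1\right) 0\right)}{-1} = \left(-3\right) 2 \cdot 0 \left(-1\right) = \left(-6\right) 0 \left(-1\right) = 0 \left(-1\right) = 0$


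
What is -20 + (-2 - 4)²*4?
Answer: 124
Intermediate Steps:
-20 + (-2 - 4)²*4 = -20 + (-6)²*4 = -20 + 36*4 = -20 + 144 = 124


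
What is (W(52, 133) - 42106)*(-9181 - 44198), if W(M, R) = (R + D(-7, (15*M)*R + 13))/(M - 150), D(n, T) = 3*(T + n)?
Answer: 236883137661/98 ≈ 2.4172e+9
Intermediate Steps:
D(n, T) = 3*T + 3*n
W(M, R) = (18 + R + 45*M*R)/(-150 + M) (W(M, R) = (R + (3*((15*M)*R + 13) + 3*(-7)))/(M - 150) = (R + (3*(15*M*R + 13) - 21))/(-150 + M) = (R + (3*(13 + 15*M*R) - 21))/(-150 + M) = (R + ((39 + 45*M*R) - 21))/(-150 + M) = (R + (18 + 45*M*R))/(-150 + M) = (18 + R + 45*M*R)/(-150 + M))
(W(52, 133) - 42106)*(-9181 - 44198) = ((18 + 133 + 45*52*133)/(-150 + 52) - 42106)*(-9181 - 44198) = ((18 + 133 + 311220)/(-98) - 42106)*(-53379) = (-1/98*311371 - 42106)*(-53379) = (-311371/98 - 42106)*(-53379) = -4437759/98*(-53379) = 236883137661/98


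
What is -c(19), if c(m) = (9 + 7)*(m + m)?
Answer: -608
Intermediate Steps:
c(m) = 32*m (c(m) = 16*(2*m) = 32*m)
-c(19) = -32*19 = -1*608 = -608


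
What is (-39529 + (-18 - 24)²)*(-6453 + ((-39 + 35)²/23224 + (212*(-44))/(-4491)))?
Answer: 3176152808760295/13037373 ≈ 2.4362e+8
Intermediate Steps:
(-39529 + (-18 - 24)²)*(-6453 + ((-39 + 35)²/23224 + (212*(-44))/(-4491))) = (-39529 + (-42)²)*(-6453 + ((-4)²*(1/23224) - 9328*(-1/4491))) = (-39529 + 1764)*(-6453 + (16*(1/23224) + 9328/4491)) = -37765*(-6453 + (2/2903 + 9328/4491)) = -37765*(-6453 + 27088166/13037373) = -37765*(-84103079803/13037373) = 3176152808760295/13037373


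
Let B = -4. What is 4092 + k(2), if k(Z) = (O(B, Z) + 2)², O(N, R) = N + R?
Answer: 4092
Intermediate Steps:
k(Z) = (-2 + Z)² (k(Z) = ((-4 + Z) + 2)² = (-2 + Z)²)
4092 + k(2) = 4092 + (-2 + 2)² = 4092 + 0² = 4092 + 0 = 4092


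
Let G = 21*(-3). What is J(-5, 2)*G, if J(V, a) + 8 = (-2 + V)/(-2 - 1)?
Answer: 357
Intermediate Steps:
G = -63
J(V, a) = -22/3 - V/3 (J(V, a) = -8 + (-2 + V)/(-2 - 1) = -8 + (-2 + V)/(-3) = -8 + (-2 + V)*(-1/3) = -8 + (2/3 - V/3) = -22/3 - V/3)
J(-5, 2)*G = (-22/3 - 1/3*(-5))*(-63) = (-22/3 + 5/3)*(-63) = -17/3*(-63) = 357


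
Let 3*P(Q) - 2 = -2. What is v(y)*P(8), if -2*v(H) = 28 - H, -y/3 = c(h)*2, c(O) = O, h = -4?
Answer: 0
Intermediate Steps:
P(Q) = 0 (P(Q) = 2/3 + (1/3)*(-2) = 2/3 - 2/3 = 0)
y = 24 (y = -(-12)*2 = -3*(-8) = 24)
v(H) = -14 + H/2 (v(H) = -(28 - H)/2 = -14 + H/2)
v(y)*P(8) = (-14 + (1/2)*24)*0 = (-14 + 12)*0 = -2*0 = 0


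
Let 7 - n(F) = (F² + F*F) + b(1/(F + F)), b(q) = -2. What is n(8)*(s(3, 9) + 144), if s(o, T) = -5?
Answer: -16541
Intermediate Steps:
n(F) = 9 - 2*F² (n(F) = 7 - ((F² + F*F) - 2) = 7 - ((F² + F²) - 2) = 7 - (2*F² - 2) = 7 - (-2 + 2*F²) = 7 + (2 - 2*F²) = 9 - 2*F²)
n(8)*(s(3, 9) + 144) = (9 - 2*8²)*(-5 + 144) = (9 - 2*64)*139 = (9 - 128)*139 = -119*139 = -16541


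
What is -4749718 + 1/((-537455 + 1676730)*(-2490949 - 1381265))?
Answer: -20953459825354932301/4411516604850 ≈ -4.7497e+6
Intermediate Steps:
-4749718 + 1/((-537455 + 1676730)*(-2490949 - 1381265)) = -4749718 + 1/(1139275*(-3872214)) = -4749718 + 1/(-4411516604850) = -4749718 - 1/4411516604850 = -20953459825354932301/4411516604850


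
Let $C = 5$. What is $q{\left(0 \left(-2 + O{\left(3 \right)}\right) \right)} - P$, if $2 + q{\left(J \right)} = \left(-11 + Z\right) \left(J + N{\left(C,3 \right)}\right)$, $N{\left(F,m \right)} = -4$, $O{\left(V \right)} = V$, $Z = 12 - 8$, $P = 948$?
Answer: $-922$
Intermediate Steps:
$Z = 4$ ($Z = 12 - 8 = 4$)
$q{\left(J \right)} = 26 - 7 J$ ($q{\left(J \right)} = -2 + \left(-11 + 4\right) \left(J - 4\right) = -2 - 7 \left(-4 + J\right) = -2 - \left(-28 + 7 J\right) = 26 - 7 J$)
$q{\left(0 \left(-2 + O{\left(3 \right)}\right) \right)} - P = \left(26 - 7 \cdot 0 \left(-2 + 3\right)\right) - 948 = \left(26 - 7 \cdot 0 \cdot 1\right) - 948 = \left(26 - 0\right) - 948 = \left(26 + 0\right) - 948 = 26 - 948 = -922$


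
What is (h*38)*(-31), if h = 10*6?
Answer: -70680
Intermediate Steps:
h = 60
(h*38)*(-31) = (60*38)*(-31) = 2280*(-31) = -70680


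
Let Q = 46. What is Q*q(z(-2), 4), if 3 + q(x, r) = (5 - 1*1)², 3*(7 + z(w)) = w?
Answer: 598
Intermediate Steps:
z(w) = -7 + w/3
q(x, r) = 13 (q(x, r) = -3 + (5 - 1*1)² = -3 + (5 - 1)² = -3 + 4² = -3 + 16 = 13)
Q*q(z(-2), 4) = 46*13 = 598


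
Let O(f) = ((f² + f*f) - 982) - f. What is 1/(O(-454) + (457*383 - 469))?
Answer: 1/586266 ≈ 1.7057e-6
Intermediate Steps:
O(f) = -982 - f + 2*f² (O(f) = ((f² + f²) - 982) - f = (2*f² - 982) - f = (-982 + 2*f²) - f = -982 - f + 2*f²)
1/(O(-454) + (457*383 - 469)) = 1/((-982 - 1*(-454) + 2*(-454)²) + (457*383 - 469)) = 1/((-982 + 454 + 2*206116) + (175031 - 469)) = 1/((-982 + 454 + 412232) + 174562) = 1/(411704 + 174562) = 1/586266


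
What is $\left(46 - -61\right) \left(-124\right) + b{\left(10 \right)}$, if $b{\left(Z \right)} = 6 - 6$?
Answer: $-13268$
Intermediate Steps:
$b{\left(Z \right)} = 0$ ($b{\left(Z \right)} = 6 - 6 = 0$)
$\left(46 - -61\right) \left(-124\right) + b{\left(10 \right)} = \left(46 - -61\right) \left(-124\right) + 0 = \left(46 + 61\right) \left(-124\right) + 0 = 107 \left(-124\right) + 0 = -13268 + 0 = -13268$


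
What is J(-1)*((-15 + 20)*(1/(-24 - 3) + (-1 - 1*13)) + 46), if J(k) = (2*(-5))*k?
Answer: -6530/27 ≈ -241.85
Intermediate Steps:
J(k) = -10*k
J(-1)*((-15 + 20)*(1/(-24 - 3) + (-1 - 1*13)) + 46) = (-10*(-1))*((-15 + 20)*(1/(-24 - 3) + (-1 - 1*13)) + 46) = 10*(5*(1/(-27) + (-1 - 13)) + 46) = 10*(5*(-1/27 - 14) + 46) = 10*(5*(-379/27) + 46) = 10*(-1895/27 + 46) = 10*(-653/27) = -6530/27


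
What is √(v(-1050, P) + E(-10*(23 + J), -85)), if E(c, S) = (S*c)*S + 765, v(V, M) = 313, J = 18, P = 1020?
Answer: 2*I*√740293 ≈ 1720.8*I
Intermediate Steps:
E(c, S) = 765 + c*S² (E(c, S) = c*S² + 765 = 765 + c*S²)
√(v(-1050, P) + E(-10*(23 + J), -85)) = √(313 + (765 - 10*(23 + 18)*(-85)²)) = √(313 + (765 - 10*41*7225)) = √(313 + (765 - 410*7225)) = √(313 + (765 - 2962250)) = √(313 - 2961485) = √(-2961172) = 2*I*√740293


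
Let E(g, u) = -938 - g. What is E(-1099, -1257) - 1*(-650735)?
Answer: 650896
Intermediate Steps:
E(-1099, -1257) - 1*(-650735) = (-938 - 1*(-1099)) - 1*(-650735) = (-938 + 1099) + 650735 = 161 + 650735 = 650896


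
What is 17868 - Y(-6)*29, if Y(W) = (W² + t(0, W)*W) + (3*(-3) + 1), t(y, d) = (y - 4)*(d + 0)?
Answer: 21232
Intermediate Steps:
t(y, d) = d*(-4 + y) (t(y, d) = (-4 + y)*d = d*(-4 + y))
Y(W) = -8 - 3*W² (Y(W) = (W² + (W*(-4 + 0))*W) + (3*(-3) + 1) = (W² + (W*(-4))*W) + (-9 + 1) = (W² + (-4*W)*W) - 8 = (W² - 4*W²) - 8 = -3*W² - 8 = -8 - 3*W²)
17868 - Y(-6)*29 = 17868 - (-8 - 3*(-6)²)*29 = 17868 - (-8 - 3*36)*29 = 17868 - (-8 - 108)*29 = 17868 - (-116)*29 = 17868 - 1*(-3364) = 17868 + 3364 = 21232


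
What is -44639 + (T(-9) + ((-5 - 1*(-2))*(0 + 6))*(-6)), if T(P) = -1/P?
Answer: -400778/9 ≈ -44531.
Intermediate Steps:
-44639 + (T(-9) + ((-5 - 1*(-2))*(0 + 6))*(-6)) = -44639 + (-1/(-9) + ((-5 - 1*(-2))*(0 + 6))*(-6)) = -44639 + (-1*(-⅑) + ((-5 + 2)*6)*(-6)) = -44639 + (⅑ - 3*6*(-6)) = -44639 + (⅑ - 18*(-6)) = -44639 + (⅑ + 108) = -44639 + 973/9 = -400778/9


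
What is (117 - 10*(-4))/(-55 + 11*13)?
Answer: 157/88 ≈ 1.7841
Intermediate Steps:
(117 - 10*(-4))/(-55 + 11*13) = (117 + 40)/(-55 + 143) = 157/88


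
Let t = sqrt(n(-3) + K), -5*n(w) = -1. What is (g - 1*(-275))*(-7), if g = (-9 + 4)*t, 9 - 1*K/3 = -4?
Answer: -1925 + 98*sqrt(5) ≈ -1705.9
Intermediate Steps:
K = 39 (K = 27 - 3*(-4) = 27 + 12 = 39)
n(w) = 1/5 (n(w) = -1/5*(-1) = 1/5)
t = 14*sqrt(5)/5 (t = sqrt(1/5 + 39) = sqrt(196/5) = 14*sqrt(5)/5 ≈ 6.2610)
g = -14*sqrt(5) (g = (-9 + 4)*(14*sqrt(5)/5) = -14*sqrt(5) ≈ -31.305)
(g - 1*(-275))*(-7) = (-14*sqrt(5) - 1*(-275))*(-7) = (-14*sqrt(5) + 275)*(-7) = (275 - 14*sqrt(5))*(-7) = -1925 + 98*sqrt(5)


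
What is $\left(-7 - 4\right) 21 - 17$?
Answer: $-248$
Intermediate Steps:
$\left(-7 - 4\right) 21 - 17 = \left(-11\right) 21 - 17 = -231 - 17 = -248$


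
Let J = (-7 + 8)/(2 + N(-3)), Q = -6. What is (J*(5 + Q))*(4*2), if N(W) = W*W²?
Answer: 8/25 ≈ 0.32000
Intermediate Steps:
N(W) = W³
J = -1/25 (J = (-7 + 8)/(2 + (-3)³) = 1/(2 - 27) = 1/(-25) = 1*(-1/25) = -1/25 ≈ -0.040000)
(J*(5 + Q))*(4*2) = (-(5 - 6)/25)*(4*2) = -1/25*(-1)*8 = (1/25)*8 = 8/25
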